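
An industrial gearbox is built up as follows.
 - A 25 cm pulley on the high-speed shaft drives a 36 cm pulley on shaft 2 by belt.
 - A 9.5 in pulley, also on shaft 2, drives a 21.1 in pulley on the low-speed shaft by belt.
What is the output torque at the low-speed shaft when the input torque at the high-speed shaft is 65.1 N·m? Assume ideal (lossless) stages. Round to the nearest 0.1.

Belt: ratio = 36/25 = 1.44; torque at shaft 2 = 65.1 × 1.44 = 93.744 N·m.
Belt: ratio = 21.1/9.5 = 2.2211; torque at the low-speed shaft = 93.744 × 2.2211 = 208.21 N·m.

208.2 N·m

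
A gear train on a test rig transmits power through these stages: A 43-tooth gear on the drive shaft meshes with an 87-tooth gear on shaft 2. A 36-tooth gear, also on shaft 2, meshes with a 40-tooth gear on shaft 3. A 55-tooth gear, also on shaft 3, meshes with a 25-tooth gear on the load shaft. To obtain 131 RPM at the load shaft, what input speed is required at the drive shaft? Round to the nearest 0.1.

133.9 RPM

Overall ratio R = 2.0233 × 1.1111 × 0.45455 = 1.0218.
Required input speed = output speed × R = 131 × 1.0218 = 133.86 RPM.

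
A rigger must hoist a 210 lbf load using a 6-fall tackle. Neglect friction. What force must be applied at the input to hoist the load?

Block-and-tackle MA = number of supporting rope parts = 6.
Effort = load / MA = 210 / 6 = 35 lbf.

35 lbf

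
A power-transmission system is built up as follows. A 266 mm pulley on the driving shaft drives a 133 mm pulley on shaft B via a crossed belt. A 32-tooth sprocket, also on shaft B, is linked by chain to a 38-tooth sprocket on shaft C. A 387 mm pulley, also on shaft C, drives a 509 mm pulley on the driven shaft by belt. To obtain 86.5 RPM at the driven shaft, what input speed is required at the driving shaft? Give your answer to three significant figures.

Overall ratio R = 0.5 × 1.1875 × 1.3152 = 0.78093.
Required input speed = output speed × R = 86.5 × 0.78093 = 67.55 RPM.

67.6 RPM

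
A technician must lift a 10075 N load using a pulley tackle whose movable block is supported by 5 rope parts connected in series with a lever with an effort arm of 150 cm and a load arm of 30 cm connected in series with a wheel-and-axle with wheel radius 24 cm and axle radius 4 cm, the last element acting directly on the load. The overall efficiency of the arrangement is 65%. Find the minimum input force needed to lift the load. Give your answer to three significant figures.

Block-and-tackle MA = number of supporting rope parts = 5.
Lever MA = effort arm / load arm = 150/30 = 5.
Wheel-and-axle MA = R/r = 24/4 = 6.
Combined ideal MA = 5 × 5 × 6 = 150.
Actual MA = 150 × 0.65 = 97.5.
Effort = load / actual MA = 10075 / 97.5 = 103.33 N.

103 N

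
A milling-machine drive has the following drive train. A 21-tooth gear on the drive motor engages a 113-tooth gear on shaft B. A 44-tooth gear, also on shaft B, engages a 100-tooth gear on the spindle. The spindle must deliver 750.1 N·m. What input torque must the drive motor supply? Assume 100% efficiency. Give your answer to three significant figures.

61.3 N·m

Overall ratio R = 5.381 × 2.2727 = 12.229.
Input torque = output torque / R = 750.1 / 12.229 = 61.336 N·m.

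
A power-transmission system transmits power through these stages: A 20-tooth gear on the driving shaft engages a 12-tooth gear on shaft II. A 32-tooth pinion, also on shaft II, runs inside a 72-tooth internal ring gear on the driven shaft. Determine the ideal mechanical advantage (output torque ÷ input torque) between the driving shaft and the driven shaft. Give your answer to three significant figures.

Each stage contributes driven/driver: gear mesh 12/20 = 0.6, internal gear 72/32 = 2.25.
Overall: 0.6 × 2.25 = 1.35.

1.35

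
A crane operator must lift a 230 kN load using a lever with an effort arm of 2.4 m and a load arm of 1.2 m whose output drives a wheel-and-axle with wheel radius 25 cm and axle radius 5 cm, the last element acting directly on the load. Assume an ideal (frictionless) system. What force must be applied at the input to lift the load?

23 kN

Lever MA = effort arm / load arm = 2.4/1.2 = 2.
Wheel-and-axle MA = R/r = 25/5 = 5.
Combined ideal MA = 2 × 5 = 10.
Effort = load / MA = 230 / 10 = 23 kN.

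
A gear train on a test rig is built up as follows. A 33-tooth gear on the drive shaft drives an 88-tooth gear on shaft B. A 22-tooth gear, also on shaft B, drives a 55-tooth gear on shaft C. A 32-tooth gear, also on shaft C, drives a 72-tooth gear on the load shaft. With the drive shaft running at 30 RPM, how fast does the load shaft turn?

the drive shaft → shaft B (gear mesh, 88/33): 30 ÷ 2.6667 = 11.25 RPM
shaft B → shaft C (gear mesh, 55/22): 11.25 ÷ 2.5 = 4.5 RPM
shaft C → the load shaft (gear mesh, 72/32): 4.5 ÷ 2.25 = 2 RPM

2 RPM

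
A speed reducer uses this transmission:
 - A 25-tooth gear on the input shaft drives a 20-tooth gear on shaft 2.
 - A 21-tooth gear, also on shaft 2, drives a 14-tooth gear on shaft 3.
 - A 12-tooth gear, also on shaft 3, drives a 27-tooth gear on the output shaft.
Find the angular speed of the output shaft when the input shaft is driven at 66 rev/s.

55 rev/s

Gear mesh: ratio = 20/25 = 0.8, so shaft 2 turns at 66 / 0.8 = 82.5 rev/s.
Gear mesh: ratio = 14/21 = 0.66667, so shaft 3 turns at 82.5 / 0.66667 = 123.75 rev/s.
Gear mesh: ratio = 27/12 = 2.25, so the output shaft turns at 123.75 / 2.25 = 55 rev/s.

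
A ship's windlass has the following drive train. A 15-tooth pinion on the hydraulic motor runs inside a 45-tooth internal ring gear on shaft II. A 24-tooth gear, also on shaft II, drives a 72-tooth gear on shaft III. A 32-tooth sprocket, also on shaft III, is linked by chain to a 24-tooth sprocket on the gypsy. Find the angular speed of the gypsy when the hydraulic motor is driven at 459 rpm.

internal gear 45/15 = 3 → 459/3 = 153 rpm
gear mesh 72/24 = 3 → 153/3 = 51 rpm
chain 24/32 = 0.75 → 51/0.75 = 68 rpm

68 rpm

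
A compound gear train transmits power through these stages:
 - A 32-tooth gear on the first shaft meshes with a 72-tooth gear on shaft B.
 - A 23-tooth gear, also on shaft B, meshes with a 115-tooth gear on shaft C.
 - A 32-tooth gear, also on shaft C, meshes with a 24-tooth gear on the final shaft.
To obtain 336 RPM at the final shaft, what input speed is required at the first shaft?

2835 RPM

Overall ratio R = 2.25 × 5 × 0.75 = 8.4375.
Required input speed = output speed × R = 336 × 8.4375 = 2835 RPM.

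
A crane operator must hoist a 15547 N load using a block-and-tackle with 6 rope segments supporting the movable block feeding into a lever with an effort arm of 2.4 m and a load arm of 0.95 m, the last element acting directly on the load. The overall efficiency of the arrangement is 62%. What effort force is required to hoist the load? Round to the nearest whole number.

Block-and-tackle MA = number of supporting rope parts = 6.
Lever MA = effort arm / load arm = 2.4/0.95 = 2.5263.
Combined ideal MA = 6 × 2.5263 = 15.158.
Actual MA = 15.158 × 0.62 = 9.3979.
Effort = load / actual MA = 15547 / 9.3979 = 1654.3 N.

1654 N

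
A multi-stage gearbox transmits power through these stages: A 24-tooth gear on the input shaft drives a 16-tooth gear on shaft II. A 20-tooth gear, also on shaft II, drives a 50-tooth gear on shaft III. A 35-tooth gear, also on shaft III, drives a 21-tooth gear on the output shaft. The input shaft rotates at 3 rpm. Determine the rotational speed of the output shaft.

3 rpm

Gear mesh: ratio = 16/24 = 0.66667, so shaft II turns at 3 / 0.66667 = 4.5 rpm.
Gear mesh: ratio = 50/20 = 2.5, so shaft III turns at 4.5 / 2.5 = 1.8 rpm.
Gear mesh: ratio = 21/35 = 0.6, so the output shaft turns at 1.8 / 0.6 = 3 rpm.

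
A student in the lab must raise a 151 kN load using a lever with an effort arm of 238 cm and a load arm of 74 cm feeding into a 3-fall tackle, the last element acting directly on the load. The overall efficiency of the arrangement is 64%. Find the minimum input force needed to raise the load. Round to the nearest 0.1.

24.5 kN

Lever MA = effort arm / load arm = 238/74 = 3.2162.
Block-and-tackle MA = number of supporting rope parts = 3.
Combined ideal MA = 3.2162 × 3 = 9.6486.
Actual MA = 9.6486 × 0.64 = 6.1751.
Effort = load / actual MA = 151 / 6.1751 = 24.453 kN.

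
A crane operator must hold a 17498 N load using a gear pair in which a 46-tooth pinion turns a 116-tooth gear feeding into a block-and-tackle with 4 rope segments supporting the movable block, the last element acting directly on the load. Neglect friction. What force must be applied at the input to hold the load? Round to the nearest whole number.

Gear pair MA = 116/46 = 2.5217.
Block-and-tackle MA = number of supporting rope parts = 4.
Combined ideal MA = 2.5217 × 4 = 10.087.
Effort = load / MA = 17498 / 10.087 = 1734.7 N.

1735 N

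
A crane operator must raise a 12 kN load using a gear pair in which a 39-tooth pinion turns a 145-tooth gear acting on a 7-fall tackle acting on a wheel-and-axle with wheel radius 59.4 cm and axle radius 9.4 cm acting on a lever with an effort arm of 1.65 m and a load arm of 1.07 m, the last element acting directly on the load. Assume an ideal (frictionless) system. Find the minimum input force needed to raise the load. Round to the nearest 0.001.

0.047 kN

Gear pair MA = 145/39 = 3.7179.
Block-and-tackle MA = number of supporting rope parts = 7.
Wheel-and-axle MA = R/r = 59.4/9.4 = 6.3191.
Lever MA = effort arm / load arm = 1.65/1.07 = 1.5421.
Combined ideal MA = 3.7179 × 7 × 6.3191 × 1.5421 = 253.61.
Effort = load / MA = 12 / 253.61 = 0.047317 kN.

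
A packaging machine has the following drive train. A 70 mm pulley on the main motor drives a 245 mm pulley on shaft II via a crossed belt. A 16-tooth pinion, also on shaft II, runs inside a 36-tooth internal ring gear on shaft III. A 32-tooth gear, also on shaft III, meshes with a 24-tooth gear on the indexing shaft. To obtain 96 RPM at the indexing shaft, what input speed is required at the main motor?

Overall ratio R = 3.5 × 2.25 × 0.75 = 5.9062.
Required input speed = output speed × R = 96 × 5.9062 = 567 RPM.

567 RPM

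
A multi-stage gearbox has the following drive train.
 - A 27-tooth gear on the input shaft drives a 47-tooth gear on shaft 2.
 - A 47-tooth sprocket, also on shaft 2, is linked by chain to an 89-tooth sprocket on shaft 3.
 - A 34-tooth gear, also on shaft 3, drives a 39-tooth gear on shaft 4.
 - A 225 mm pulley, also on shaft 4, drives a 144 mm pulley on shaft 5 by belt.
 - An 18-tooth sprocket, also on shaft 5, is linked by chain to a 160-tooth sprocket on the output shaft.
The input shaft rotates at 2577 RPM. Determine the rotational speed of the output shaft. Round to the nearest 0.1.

Gear mesh: ratio = 47/27 = 1.7407, so shaft 2 turns at 2577 / 1.7407 = 1480.4 RPM.
Chain: ratio = 89/47 = 1.8936, so shaft 3 turns at 1480.4 / 1.8936 = 781.79 RPM.
Gear mesh: ratio = 39/34 = 1.1471, so shaft 4 turns at 781.79 / 1.1471 = 681.56 RPM.
Belt: ratio = 144/225 = 0.64, so shaft 5 turns at 681.56 / 0.64 = 1064.9 RPM.
Chain: ratio = 160/18 = 8.8889, so the output shaft turns at 1064.9 / 8.8889 = 119.81 RPM.

119.8 RPM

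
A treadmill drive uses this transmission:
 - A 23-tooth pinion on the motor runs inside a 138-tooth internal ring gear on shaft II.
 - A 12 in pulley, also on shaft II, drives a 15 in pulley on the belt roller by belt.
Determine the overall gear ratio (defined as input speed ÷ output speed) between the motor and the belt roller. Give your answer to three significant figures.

Each stage contributes driven/driver: internal gear 138/23 = 6, belt 15/12 = 1.25.
Overall: 6 × 1.25 = 7.5.

7.50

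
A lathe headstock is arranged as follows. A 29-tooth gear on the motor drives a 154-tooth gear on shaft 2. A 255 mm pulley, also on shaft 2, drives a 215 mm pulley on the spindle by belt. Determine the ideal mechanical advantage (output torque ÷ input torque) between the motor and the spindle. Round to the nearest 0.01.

Each stage contributes driven/driver: gear mesh 154/29 = 5.3103, belt 215/255 = 0.84314.
Overall: 5.3103 × 0.84314 = 4.4773.

4.48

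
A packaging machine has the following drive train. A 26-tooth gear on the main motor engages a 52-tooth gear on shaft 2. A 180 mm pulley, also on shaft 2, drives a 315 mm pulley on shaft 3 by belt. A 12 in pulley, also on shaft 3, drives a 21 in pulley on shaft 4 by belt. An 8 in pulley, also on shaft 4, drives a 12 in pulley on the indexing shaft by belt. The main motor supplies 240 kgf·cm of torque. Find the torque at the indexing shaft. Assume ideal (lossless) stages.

2205 kgf·cm

After the gear mesh (52/26): 240 × 2 = 480 kgf·cm
After the belt (315/180): 480 × 1.75 = 840 kgf·cm
After the belt (21/12): 840 × 1.75 = 1470 kgf·cm
After the belt (12/8): 1470 × 1.5 = 2205 kgf·cm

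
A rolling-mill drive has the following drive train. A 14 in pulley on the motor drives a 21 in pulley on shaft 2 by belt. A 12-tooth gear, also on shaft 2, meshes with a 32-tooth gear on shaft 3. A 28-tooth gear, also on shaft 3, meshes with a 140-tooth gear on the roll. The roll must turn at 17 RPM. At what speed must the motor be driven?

340 RPM

Overall ratio R = 1.5 × 2.6667 × 5 = 20.
Required input speed = output speed × R = 17 × 20 = 340 RPM.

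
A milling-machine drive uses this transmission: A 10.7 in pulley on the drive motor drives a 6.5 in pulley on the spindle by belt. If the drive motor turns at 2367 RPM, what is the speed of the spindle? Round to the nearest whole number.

belt 6.5/10.7 = 0.60748 → 2367/0.60748 = 3896.4 RPM

3896 RPM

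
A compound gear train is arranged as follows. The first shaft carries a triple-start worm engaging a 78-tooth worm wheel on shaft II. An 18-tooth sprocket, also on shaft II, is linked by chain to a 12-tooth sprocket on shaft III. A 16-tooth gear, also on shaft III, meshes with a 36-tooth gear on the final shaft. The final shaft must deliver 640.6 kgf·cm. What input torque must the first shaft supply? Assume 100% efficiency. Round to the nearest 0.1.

16.4 kgf·cm

Overall ratio R = 26 × 0.66667 × 2.25 = 39.
Input torque = output torque / R = 640.6 / 39 = 16.426 kgf·cm.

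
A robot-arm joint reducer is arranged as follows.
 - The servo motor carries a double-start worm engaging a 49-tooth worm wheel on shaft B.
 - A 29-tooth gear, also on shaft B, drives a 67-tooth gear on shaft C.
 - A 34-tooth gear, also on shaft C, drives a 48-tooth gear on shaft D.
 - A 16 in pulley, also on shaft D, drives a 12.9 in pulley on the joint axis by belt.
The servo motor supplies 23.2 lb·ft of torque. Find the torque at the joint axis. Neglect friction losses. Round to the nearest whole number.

After the worm (49/2): 23.2 × 24.5 = 568.4 lb·ft
After the gear mesh (67/29): 568.4 × 2.3103 = 1313.2 lb·ft
After the gear mesh (48/34): 1313.2 × 1.4118 = 1853.9 lb·ft
After the belt (12.9/16): 1853.9 × 0.80625 = 1494.7 lb·ft

1495 lb·ft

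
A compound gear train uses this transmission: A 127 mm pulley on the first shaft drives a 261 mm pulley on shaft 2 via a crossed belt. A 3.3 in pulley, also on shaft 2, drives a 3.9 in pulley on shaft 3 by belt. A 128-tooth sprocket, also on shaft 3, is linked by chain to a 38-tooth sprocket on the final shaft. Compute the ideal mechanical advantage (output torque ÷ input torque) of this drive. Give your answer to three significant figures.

0.721

Each stage contributes driven/driver: belt 261/127 = 2.0551, belt 3.9/3.3 = 1.1818, chain 38/128 = 0.29688.
Overall: 2.0551 × 1.1818 × 0.29688 = 0.72104.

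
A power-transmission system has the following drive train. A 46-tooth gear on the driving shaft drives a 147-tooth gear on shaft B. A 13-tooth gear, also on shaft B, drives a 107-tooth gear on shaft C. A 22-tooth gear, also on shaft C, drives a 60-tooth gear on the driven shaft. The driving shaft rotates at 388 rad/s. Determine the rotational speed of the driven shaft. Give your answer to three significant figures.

gear mesh 147/46 = 3.1957 → 388/3.1957 = 121.41 rad/s
gear mesh 107/13 = 8.2308 → 121.41/8.2308 = 14.751 rad/s
gear mesh 60/22 = 2.7273 → 14.751/2.7273 = 5.4088 rad/s

5.41 rad/s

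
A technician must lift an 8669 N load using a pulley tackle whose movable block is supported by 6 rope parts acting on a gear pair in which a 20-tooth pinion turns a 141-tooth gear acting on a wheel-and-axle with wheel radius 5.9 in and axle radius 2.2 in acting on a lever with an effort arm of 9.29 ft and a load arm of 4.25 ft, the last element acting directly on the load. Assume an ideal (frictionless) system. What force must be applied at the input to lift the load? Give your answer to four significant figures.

Block-and-tackle MA = number of supporting rope parts = 6.
Gear pair MA = 141/20 = 7.05.
Wheel-and-axle MA = R/r = 5.9/2.2 = 2.6818.
Lever MA = effort arm / load arm = 9.29/4.25 = 2.1859.
Combined ideal MA = 6 × 7.05 × 2.6818 × 2.1859 = 247.97.
Effort = load / MA = 8669 / 247.97 = 34.96 N.

34.96 N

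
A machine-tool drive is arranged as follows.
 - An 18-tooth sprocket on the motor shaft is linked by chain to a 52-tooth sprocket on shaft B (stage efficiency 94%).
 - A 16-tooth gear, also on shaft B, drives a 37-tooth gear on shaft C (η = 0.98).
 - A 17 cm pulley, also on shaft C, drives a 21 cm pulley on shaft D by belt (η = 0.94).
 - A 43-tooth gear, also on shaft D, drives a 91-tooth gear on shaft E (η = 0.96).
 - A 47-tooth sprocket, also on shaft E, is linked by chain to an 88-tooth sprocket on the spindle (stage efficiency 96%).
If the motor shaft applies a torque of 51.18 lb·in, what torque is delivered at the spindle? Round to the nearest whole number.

After the chain (52/18): 51.18 × 2.8889 × 0.94 = 138.98 lb·in
After the gear mesh (37/16): 138.98 × 2.3125 × 0.98 = 314.97 lb·in
After the belt (21/17): 314.97 × 1.2353 × 0.94 = 365.73 lb·in
After the gear mesh (91/43): 365.73 × 2.1163 × 0.96 = 743.03 lb·in
After the chain (88/47): 743.03 × 1.8723 × 0.96 = 1335.6 lb·in

1336 lb·in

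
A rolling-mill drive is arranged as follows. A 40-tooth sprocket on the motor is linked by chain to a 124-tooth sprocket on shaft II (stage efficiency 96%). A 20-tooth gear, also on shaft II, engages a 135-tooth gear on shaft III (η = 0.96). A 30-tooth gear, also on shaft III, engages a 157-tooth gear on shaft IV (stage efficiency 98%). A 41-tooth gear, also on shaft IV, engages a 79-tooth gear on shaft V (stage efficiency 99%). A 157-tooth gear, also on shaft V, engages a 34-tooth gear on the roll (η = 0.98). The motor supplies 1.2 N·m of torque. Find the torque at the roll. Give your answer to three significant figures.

chain 124/40 = 3.1 → τ = 1.2·3.1·0.96 = 3.5712 N·m
gear mesh 135/20 = 6.75 → τ = 3.5712·6.75·0.96 = 23.141 N·m
gear mesh 157/30 = 5.2333 → τ = 23.141·5.2333·0.98 = 118.68 N·m
gear mesh 79/41 = 1.9268 → τ = 118.68·1.9268·0.99 = 226.4 N·m
gear mesh 34/157 = 0.21656 → τ = 226.4·0.21656·0.98 = 48.048 N·m

48.0 N·m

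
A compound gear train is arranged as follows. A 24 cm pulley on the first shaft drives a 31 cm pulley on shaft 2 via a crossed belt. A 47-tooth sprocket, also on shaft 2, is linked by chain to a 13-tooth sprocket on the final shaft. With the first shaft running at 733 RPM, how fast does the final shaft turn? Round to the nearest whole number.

Belt: ratio = 31/24 = 1.2917, so shaft 2 turns at 733 / 1.2917 = 567.48 RPM.
Chain: ratio = 13/47 = 0.2766, so the final shaft turns at 567.48 / 0.2766 = 2051.7 RPM.

2052 RPM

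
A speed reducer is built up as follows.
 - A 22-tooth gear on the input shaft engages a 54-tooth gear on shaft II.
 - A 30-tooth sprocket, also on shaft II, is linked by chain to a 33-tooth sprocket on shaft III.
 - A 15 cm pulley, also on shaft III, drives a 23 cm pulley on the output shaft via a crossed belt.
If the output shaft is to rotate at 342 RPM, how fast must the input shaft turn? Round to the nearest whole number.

1416 RPM

Overall ratio R = 2.4545 × 1.1 × 1.5333 = 4.14.
Required input speed = output speed × R = 342 × 4.14 = 1415.9 RPM.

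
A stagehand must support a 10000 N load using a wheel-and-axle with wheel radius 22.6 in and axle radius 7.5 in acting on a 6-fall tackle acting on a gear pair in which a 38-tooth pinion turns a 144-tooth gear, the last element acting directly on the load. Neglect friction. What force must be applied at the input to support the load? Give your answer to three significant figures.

Wheel-and-axle MA = R/r = 22.6/7.5 = 3.0133.
Block-and-tackle MA = number of supporting rope parts = 6.
Gear pair MA = 144/38 = 3.7895.
Combined ideal MA = 3.0133 × 6 × 3.7895 = 68.514.
Effort = load / MA = 10000 / 68.514 = 145.96 N.

146 N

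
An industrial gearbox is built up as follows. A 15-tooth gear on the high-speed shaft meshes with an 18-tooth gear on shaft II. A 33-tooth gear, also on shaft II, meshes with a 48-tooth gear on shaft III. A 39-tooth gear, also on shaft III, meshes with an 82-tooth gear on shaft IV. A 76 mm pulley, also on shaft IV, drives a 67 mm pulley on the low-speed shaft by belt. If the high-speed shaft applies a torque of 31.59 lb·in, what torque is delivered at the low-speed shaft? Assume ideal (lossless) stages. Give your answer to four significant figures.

102.2 lb·in

Gear mesh: ratio = 18/15 = 1.2; torque at shaft II = 31.59 × 1.2 = 37.908 lb·in.
Gear mesh: ratio = 48/33 = 1.4545; torque at shaft III = 37.908 × 1.4545 = 55.139 lb·in.
Gear mesh: ratio = 82/39 = 2.1026; torque at shaft IV = 55.139 × 2.1026 = 115.93 lb·in.
Belt: ratio = 67/76 = 0.88158; torque at the low-speed shaft = 115.93 × 0.88158 = 102.2 lb·in.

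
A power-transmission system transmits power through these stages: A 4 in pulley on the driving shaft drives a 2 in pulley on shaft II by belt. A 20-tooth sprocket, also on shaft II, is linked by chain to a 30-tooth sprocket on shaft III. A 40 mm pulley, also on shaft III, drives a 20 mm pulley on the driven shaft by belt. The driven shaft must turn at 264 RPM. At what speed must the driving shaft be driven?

Overall ratio R = 0.5 × 1.5 × 0.5 = 0.375.
Required input speed = output speed × R = 264 × 0.375 = 99 RPM.

99 RPM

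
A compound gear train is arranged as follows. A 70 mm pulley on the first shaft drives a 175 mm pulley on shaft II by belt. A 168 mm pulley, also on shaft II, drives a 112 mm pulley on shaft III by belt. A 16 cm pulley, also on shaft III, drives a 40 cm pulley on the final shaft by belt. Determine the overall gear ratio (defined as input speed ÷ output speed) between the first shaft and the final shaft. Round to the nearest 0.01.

4.17

Each stage contributes driven/driver: belt 175/70 = 2.5, belt 112/168 = 0.66667, belt 40/16 = 2.5.
Overall: 2.5 × 0.66667 × 2.5 = 4.1667.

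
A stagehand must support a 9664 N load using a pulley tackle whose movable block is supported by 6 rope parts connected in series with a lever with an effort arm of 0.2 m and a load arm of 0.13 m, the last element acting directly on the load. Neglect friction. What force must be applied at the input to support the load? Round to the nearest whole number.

1047 N

Block-and-tackle MA = number of supporting rope parts = 6.
Lever MA = effort arm / load arm = 0.2/0.13 = 1.5385.
Combined ideal MA = 6 × 1.5385 = 9.2308.
Effort = load / MA = 9664 / 9.2308 = 1046.9 N.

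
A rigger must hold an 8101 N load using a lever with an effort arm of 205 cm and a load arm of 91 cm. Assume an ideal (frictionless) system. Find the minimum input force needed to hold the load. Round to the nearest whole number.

3596 N

Lever MA = effort arm / load arm = 205/91 = 2.2527.
Effort = load / MA = 8101 / 2.2527 = 3596.1 N.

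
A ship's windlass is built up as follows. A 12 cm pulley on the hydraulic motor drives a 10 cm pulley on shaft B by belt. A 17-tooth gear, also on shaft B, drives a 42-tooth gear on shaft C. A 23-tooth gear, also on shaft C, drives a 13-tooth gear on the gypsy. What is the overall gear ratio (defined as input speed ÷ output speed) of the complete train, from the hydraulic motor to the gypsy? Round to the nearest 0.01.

1.16

Each stage contributes driven/driver: belt 10/12 = 0.83333, gear mesh 42/17 = 2.4706, gear mesh 13/23 = 0.56522.
Overall: 0.83333 × 2.4706 × 0.56522 = 1.1637.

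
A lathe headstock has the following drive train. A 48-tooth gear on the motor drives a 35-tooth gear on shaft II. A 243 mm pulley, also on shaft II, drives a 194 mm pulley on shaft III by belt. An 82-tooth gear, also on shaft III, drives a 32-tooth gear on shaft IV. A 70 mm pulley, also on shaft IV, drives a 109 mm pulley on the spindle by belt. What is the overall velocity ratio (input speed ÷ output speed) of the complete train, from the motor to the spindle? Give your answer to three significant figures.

Each stage contributes driven/driver: gear mesh 35/48 = 0.72917, belt 194/243 = 0.79835, gear mesh 32/82 = 0.39024, belt 109/70 = 1.5571.
Overall: 0.72917 × 0.79835 × 0.39024 × 1.5571 = 0.35374.

0.354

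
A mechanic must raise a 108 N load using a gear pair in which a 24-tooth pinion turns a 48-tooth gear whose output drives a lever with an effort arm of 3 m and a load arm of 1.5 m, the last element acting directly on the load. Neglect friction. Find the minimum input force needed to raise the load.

Gear pair MA = 48/24 = 2.
Lever MA = effort arm / load arm = 3/1.5 = 2.
Combined ideal MA = 2 × 2 = 4.
Effort = load / MA = 108 / 4 = 27 N.

27 N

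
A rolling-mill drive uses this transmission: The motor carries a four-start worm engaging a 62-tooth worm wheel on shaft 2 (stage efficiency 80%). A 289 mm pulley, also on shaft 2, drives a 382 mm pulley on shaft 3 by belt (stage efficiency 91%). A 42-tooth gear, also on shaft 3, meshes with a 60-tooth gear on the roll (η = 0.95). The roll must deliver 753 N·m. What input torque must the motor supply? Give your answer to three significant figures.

37.2 N·m

Overall ratio R = 15.5 × 1.3218 × 1.4286 = 29.268; overall efficiency η = 0.80 × 0.91 × 0.95 = 0.6916.
Input torque = output torque / (R × η) = 753 / (29.268 × 0.6916) = 37.2 N·m.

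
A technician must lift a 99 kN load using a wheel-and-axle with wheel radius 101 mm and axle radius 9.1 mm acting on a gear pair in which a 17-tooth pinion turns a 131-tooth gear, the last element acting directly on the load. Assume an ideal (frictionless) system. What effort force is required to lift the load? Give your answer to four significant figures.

Wheel-and-axle MA = R/r = 101/9.1 = 11.099.
Gear pair MA = 131/17 = 7.7059.
Combined ideal MA = 11.099 × 7.7059 = 85.527.
Effort = load / MA = 99 / 85.527 = 1.1575 kN.

1.158 kN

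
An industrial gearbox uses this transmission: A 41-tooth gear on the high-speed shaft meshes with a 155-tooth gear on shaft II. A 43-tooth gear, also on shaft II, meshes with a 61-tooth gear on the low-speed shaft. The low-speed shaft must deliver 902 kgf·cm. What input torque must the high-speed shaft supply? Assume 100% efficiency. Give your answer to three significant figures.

168 kgf·cm

Overall ratio R = 3.7805 × 1.4186 = 5.363.
Input torque = output torque / R = 902 / 5.363 = 168.19 kgf·cm.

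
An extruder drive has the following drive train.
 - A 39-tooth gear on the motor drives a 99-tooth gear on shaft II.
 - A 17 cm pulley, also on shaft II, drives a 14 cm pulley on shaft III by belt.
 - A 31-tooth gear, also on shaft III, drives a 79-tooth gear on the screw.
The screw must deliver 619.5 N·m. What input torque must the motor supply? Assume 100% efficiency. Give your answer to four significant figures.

116.3 N·m

Overall ratio R = 2.5385 × 0.82353 × 2.5484 = 5.3274.
Input torque = output torque / R = 619.5 / 5.3274 = 116.29 N·m.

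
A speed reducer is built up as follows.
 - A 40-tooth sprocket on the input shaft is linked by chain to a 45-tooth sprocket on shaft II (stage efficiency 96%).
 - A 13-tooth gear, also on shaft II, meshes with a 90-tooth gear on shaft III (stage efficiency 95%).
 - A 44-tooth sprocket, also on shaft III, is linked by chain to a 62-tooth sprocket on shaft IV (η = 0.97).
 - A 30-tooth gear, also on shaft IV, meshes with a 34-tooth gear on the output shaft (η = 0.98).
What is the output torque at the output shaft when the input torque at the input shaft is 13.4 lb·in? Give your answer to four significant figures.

Chain: ratio = 45/40 = 1.125; torque at shaft II = 13.4 × 1.125 × 0.96 = 14.472 lb·in.
Gear mesh: ratio = 90/13 = 6.9231; torque at shaft III = 14.472 × 6.9231 × 0.95 = 95.181 lb·in.
Chain: ratio = 62/44 = 1.4091; torque at shaft IV = 95.181 × 1.4091 × 0.97 = 130.1 lb·in.
Gear mesh: ratio = 34/30 = 1.1333; torque at the output shaft = 130.1 × 1.1333 × 0.98 = 144.49 lb·in.

144.5 lb·in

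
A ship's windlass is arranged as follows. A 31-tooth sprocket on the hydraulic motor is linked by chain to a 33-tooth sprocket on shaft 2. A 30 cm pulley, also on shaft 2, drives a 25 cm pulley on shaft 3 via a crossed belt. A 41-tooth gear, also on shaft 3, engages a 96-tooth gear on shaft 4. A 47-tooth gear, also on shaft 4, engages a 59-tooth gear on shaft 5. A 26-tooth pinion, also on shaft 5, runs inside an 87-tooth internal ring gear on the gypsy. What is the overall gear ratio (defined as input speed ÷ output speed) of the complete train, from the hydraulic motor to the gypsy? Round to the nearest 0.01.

8.72

Each stage contributes driven/driver: chain 33/31 = 1.0645, belt 25/30 = 0.83333, gear mesh 96/41 = 2.3415, gear mesh 59/47 = 1.2553, internal gear 87/26 = 3.3462.
Overall: 1.0645 × 0.83333 × 2.3415 × 1.2553 × 3.3462 = 8.7249.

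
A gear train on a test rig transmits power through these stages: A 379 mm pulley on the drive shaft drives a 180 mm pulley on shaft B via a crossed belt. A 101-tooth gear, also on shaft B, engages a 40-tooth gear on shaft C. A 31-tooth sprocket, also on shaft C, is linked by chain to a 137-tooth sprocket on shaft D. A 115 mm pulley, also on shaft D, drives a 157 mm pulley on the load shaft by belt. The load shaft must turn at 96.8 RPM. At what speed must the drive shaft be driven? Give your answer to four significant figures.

Overall ratio R = 0.47493 × 0.39604 × 4.4194 × 1.3652 = 1.1348.
Required input speed = output speed × R = 96.8 × 1.1348 = 109.85 RPM.

109.9 RPM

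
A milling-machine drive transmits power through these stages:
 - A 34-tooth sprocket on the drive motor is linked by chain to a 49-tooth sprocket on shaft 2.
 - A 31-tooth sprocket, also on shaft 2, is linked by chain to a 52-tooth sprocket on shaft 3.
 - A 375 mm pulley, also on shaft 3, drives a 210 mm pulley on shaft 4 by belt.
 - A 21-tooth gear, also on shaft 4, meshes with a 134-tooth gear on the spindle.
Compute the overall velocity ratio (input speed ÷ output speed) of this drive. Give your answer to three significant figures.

8.64

Each stage contributes driven/driver: chain 49/34 = 1.4412, chain 52/31 = 1.6774, belt 210/375 = 0.56, gear mesh 134/21 = 6.381.
Overall: 1.4412 × 1.6774 × 0.56 × 6.381 = 8.6384.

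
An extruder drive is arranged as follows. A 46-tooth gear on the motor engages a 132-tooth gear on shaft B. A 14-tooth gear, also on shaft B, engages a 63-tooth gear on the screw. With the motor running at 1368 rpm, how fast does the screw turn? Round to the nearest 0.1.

105.9 rpm

gear mesh 132/46 = 2.8696 → 1368/2.8696 = 476.73 rpm
gear mesh 63/14 = 4.5 → 476.73/4.5 = 105.94 rpm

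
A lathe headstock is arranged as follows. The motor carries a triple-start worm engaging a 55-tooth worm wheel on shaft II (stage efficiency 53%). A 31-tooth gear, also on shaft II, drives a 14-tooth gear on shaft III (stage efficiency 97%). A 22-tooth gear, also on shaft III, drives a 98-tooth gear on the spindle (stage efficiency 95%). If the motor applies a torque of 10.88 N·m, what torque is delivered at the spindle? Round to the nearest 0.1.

Worm: ratio = 55/3 = 18.333; torque at shaft II = 10.88 × 18.333 × 0.53 = 105.72 N·m.
Gear mesh: ratio = 14/31 = 0.45161; torque at shaft III = 105.72 × 0.45161 × 0.97 = 46.311 N·m.
Gear mesh: ratio = 98/22 = 4.4545; torque at the spindle = 46.311 × 4.4545 × 0.95 = 195.98 N·m.

196.0 N·m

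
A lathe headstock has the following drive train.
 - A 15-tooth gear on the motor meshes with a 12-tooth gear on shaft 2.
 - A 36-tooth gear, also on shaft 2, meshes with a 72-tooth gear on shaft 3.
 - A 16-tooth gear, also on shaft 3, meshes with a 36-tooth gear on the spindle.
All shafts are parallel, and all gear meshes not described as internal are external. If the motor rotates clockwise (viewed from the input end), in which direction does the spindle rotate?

the motor → shaft 2: external mesh, 1 reversal → CCW.
shaft 2 → shaft 3: external mesh, 1 reversal → CW.
shaft 3 → the spindle: external mesh, 1 reversal → CCW.
3 reversals in total — an odd number — so the spindle turns opposite to the motor.

anticlockwise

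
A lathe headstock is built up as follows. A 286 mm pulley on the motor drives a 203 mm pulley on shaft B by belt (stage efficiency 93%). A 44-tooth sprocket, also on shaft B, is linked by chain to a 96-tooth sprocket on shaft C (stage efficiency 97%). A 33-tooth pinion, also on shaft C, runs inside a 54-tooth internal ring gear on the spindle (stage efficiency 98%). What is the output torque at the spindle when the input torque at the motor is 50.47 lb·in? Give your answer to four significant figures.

113.1 lb·in

belt 203/286 = 0.70979 → τ = 50.47·0.70979·0.93 = 33.315 lb·in
chain 96/44 = 2.1818 → τ = 33.315·2.1818·0.97 = 70.508 lb·in
internal gear 54/33 = 1.6364 → τ = 70.508·1.6364·0.98 = 113.07 lb·in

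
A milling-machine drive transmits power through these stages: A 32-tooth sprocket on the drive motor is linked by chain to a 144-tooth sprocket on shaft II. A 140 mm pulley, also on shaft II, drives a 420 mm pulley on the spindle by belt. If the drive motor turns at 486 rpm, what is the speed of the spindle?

36 rpm

the drive motor → shaft II (chain, 144/32): 486 ÷ 4.5 = 108 rpm
shaft II → the spindle (belt, 420/140): 108 ÷ 3 = 36 rpm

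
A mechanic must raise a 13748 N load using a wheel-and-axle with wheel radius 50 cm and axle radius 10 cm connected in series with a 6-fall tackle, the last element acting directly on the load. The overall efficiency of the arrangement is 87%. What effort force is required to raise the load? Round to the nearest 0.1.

Wheel-and-axle MA = R/r = 50/10 = 5.
Block-and-tackle MA = number of supporting rope parts = 6.
Combined ideal MA = 5 × 6 = 30.
Actual MA = 30 × 0.87 = 26.1.
Effort = load / actual MA = 13748 / 26.1 = 526.74 N.

526.7 N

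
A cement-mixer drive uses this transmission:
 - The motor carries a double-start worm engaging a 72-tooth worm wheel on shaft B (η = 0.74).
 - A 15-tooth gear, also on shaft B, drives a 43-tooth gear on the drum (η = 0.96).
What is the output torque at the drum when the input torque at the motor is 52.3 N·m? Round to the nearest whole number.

Worm: ratio = 72/2 = 36; torque at shaft B = 52.3 × 36 × 0.74 = 1393.3 N·m.
Gear mesh: ratio = 43/15 = 2.8667; torque at the drum = 1393.3 × 2.8667 × 0.96 = 3834.3 N·m.

3834 N·m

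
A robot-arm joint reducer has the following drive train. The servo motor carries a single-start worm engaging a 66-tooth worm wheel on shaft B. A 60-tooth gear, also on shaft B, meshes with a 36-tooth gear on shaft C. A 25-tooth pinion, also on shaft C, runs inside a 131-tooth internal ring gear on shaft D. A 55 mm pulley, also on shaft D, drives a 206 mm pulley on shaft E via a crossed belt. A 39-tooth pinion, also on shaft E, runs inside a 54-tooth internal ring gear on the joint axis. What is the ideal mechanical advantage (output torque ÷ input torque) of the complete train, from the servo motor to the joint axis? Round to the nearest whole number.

1076

Each stage contributes driven/driver: worm 66/1 = 66, gear mesh 36/60 = 0.6, internal gear 131/25 = 5.24, belt 206/55 = 3.7455, internal gear 54/39 = 1.3846.
Overall: 66 × 0.6 × 5.24 × 3.7455 × 1.3846 = 1076.1.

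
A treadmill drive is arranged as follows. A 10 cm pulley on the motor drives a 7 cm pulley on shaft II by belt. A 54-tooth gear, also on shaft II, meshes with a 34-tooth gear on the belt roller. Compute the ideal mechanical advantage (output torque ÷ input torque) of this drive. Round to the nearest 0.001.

0.441

Each stage contributes driven/driver: belt 7/10 = 0.7, gear mesh 34/54 = 0.62963.
Overall: 0.7 × 0.62963 = 0.44074.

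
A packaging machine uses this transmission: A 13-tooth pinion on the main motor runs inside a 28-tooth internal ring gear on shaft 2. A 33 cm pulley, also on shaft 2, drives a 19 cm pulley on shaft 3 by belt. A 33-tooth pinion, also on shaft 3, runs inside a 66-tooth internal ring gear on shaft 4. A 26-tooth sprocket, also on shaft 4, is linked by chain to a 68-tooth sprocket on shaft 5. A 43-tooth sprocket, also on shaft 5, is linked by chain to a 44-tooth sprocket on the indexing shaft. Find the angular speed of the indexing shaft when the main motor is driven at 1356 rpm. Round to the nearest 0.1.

Internal gear: ratio = 28/13 = 2.1538, so shaft 2 turns at 1356 / 2.1538 = 629.57 rpm.
Belt: ratio = 19/33 = 0.57576, so shaft 3 turns at 629.57 / 0.57576 = 1093.5 rpm.
Internal gear: ratio = 66/33 = 2, so shaft 4 turns at 1093.5 / 2 = 546.73 rpm.
Chain: ratio = 68/26 = 2.6154, so shaft 5 turns at 546.73 / 2.6154 = 209.05 rpm.
Chain: ratio = 44/43 = 1.0233, so the indexing shaft turns at 209.05 / 1.0233 = 204.29 rpm.

204.3 rpm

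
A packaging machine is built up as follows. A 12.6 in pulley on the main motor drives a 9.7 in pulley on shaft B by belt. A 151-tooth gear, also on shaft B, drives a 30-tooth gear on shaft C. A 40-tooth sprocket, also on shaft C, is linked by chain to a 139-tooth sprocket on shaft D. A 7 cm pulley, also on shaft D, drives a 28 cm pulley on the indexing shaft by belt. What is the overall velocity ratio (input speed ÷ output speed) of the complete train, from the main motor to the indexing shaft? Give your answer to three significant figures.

Each stage contributes driven/driver: belt 9.7/12.6 = 0.76984, gear mesh 30/151 = 0.19868, chain 139/40 = 3.475, belt 28/7 = 4.
Overall: 0.76984 × 0.19868 × 3.475 × 4 = 2.126.

2.13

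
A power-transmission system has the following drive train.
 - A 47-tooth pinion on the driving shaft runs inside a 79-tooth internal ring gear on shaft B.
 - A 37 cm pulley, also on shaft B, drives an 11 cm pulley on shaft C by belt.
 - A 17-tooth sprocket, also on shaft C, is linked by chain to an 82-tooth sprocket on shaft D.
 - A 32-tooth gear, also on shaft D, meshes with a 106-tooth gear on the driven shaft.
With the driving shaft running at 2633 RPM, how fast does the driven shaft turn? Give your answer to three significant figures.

the driving shaft → shaft B (internal gear, 79/47): 2633 ÷ 1.6809 = 1566.5 RPM
shaft B → shaft C (belt, 11/37): 1566.5 ÷ 0.2973 = 5269 RPM
shaft C → shaft D (chain, 82/17): 5269 ÷ 4.8235 = 1092.4 RPM
shaft D → the driven shaft (gear mesh, 106/32): 1092.4 ÷ 3.3125 = 329.77 RPM

330 RPM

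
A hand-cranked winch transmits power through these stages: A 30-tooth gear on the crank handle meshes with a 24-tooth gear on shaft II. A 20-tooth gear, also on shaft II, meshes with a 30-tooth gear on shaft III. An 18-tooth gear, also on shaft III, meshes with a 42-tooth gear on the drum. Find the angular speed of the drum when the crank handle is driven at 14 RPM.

5 RPM

the crank handle → shaft II (gear mesh, 24/30): 14 ÷ 0.8 = 17.5 RPM
shaft II → shaft III (gear mesh, 30/20): 17.5 ÷ 1.5 = 11.667 RPM
shaft III → the drum (gear mesh, 42/18): 11.667 ÷ 2.3333 = 5 RPM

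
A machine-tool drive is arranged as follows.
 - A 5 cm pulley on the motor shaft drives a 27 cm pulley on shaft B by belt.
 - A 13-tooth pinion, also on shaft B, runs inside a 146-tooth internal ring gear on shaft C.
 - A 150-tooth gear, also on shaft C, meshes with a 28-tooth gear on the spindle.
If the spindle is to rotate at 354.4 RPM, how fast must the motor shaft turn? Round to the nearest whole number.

4012 RPM

Overall ratio R = 5.4 × 11.231 × 0.18667 = 11.321.
Required input speed = output speed × R = 354.4 × 11.321 = 4012 RPM.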